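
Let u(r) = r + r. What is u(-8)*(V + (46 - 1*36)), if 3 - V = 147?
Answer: 2144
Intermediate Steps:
V = -144 (V = 3 - 1*147 = 3 - 147 = -144)
u(r) = 2*r
u(-8)*(V + (46 - 1*36)) = (2*(-8))*(-144 + (46 - 1*36)) = -16*(-144 + (46 - 36)) = -16*(-144 + 10) = -16*(-134) = 2144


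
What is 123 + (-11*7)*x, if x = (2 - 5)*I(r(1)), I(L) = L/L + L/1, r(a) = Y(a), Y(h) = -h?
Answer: 123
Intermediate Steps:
r(a) = -a
I(L) = 1 + L (I(L) = 1 + L*1 = 1 + L)
x = 0 (x = (2 - 5)*(1 - 1*1) = -3*(1 - 1) = -3*0 = 0)
123 + (-11*7)*x = 123 - 11*7*0 = 123 - 77*0 = 123 + 0 = 123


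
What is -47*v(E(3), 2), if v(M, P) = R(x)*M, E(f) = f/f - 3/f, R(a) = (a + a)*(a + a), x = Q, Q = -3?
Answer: 0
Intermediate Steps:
x = -3
R(a) = 4*a² (R(a) = (2*a)*(2*a) = 4*a²)
E(f) = 1 - 3/f
v(M, P) = 36*M (v(M, P) = (4*(-3)²)*M = (4*9)*M = 36*M)
-47*v(E(3), 2) = -1692*(-3 + 3)/3 = -1692*(⅓)*0 = -1692*0 = -47*0 = 0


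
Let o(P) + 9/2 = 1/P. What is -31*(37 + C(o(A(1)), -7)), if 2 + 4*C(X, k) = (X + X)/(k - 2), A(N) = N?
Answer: -40951/36 ≈ -1137.5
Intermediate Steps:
o(P) = -9/2 + 1/P
C(X, k) = -1/2 + X/(2*(-2 + k)) (C(X, k) = -1/2 + ((X + X)/(k - 2))/4 = -1/2 + ((2*X)/(-2 + k))/4 = -1/2 + (2*X/(-2 + k))/4 = -1/2 + X/(2*(-2 + k)))
-31*(37 + C(o(A(1)), -7)) = -31*(37 + (2 + (-9/2 + 1/1) - 1*(-7))/(2*(-2 - 7))) = -31*(37 + (1/2)*(2 + (-9/2 + 1) + 7)/(-9)) = -31*(37 + (1/2)*(-1/9)*(2 - 7/2 + 7)) = -31*(37 + (1/2)*(-1/9)*(11/2)) = -31*(37 - 11/36) = -31*1321/36 = -40951/36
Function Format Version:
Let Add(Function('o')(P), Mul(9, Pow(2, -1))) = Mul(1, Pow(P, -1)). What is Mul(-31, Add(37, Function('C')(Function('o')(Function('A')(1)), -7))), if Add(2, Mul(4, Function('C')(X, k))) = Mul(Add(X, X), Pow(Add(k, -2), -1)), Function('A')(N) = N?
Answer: Rational(-40951, 36) ≈ -1137.5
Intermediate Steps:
Function('o')(P) = Add(Rational(-9, 2), Pow(P, -1)) (Function('o')(P) = Add(Rational(-9, 2), Mul(1, Pow(P, -1))) = Add(Rational(-9, 2), Pow(P, -1)))
Function('C')(X, k) = Add(Rational(-1, 2), Mul(Rational(1, 2), X, Pow(Add(-2, k), -1))) (Function('C')(X, k) = Add(Rational(-1, 2), Mul(Rational(1, 4), Mul(Add(X, X), Pow(Add(k, -2), -1)))) = Add(Rational(-1, 2), Mul(Rational(1, 4), Mul(Mul(2, X), Pow(Add(-2, k), -1)))) = Add(Rational(-1, 2), Mul(Rational(1, 4), Mul(2, X, Pow(Add(-2, k), -1)))) = Add(Rational(-1, 2), Mul(Rational(1, 2), X, Pow(Add(-2, k), -1))))
Mul(-31, Add(37, Function('C')(Function('o')(Function('A')(1)), -7))) = Mul(-31, Add(37, Mul(Rational(1, 2), Pow(Add(-2, -7), -1), Add(2, Add(Rational(-9, 2), Pow(1, -1)), Mul(-1, -7))))) = Mul(-31, Add(37, Mul(Rational(1, 2), Pow(-9, -1), Add(2, Add(Rational(-9, 2), 1), 7)))) = Mul(-31, Add(37, Mul(Rational(1, 2), Rational(-1, 9), Add(2, Rational(-7, 2), 7)))) = Mul(-31, Add(37, Mul(Rational(1, 2), Rational(-1, 9), Rational(11, 2)))) = Mul(-31, Add(37, Rational(-11, 36))) = Mul(-31, Rational(1321, 36)) = Rational(-40951, 36)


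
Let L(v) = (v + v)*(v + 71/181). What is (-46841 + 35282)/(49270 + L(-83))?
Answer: -2092179/11399902 ≈ -0.18353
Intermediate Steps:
L(v) = 2*v*(71/181 + v) (L(v) = (2*v)*(v + 71*(1/181)) = (2*v)*(v + 71/181) = (2*v)*(71/181 + v) = 2*v*(71/181 + v))
(-46841 + 35282)/(49270 + L(-83)) = (-46841 + 35282)/(49270 + (2/181)*(-83)*(71 + 181*(-83))) = -11559/(49270 + (2/181)*(-83)*(71 - 15023)) = -11559/(49270 + (2/181)*(-83)*(-14952)) = -11559/(49270 + 2482032/181) = -11559/11399902/181 = -11559*181/11399902 = -2092179/11399902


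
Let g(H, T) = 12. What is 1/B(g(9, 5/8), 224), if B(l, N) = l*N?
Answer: 1/2688 ≈ 0.00037202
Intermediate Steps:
B(l, N) = N*l
1/B(g(9, 5/8), 224) = 1/(224*12) = 1/2688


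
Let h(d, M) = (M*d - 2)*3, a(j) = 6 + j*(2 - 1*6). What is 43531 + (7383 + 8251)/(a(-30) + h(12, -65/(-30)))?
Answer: 4317386/99 ≈ 43610.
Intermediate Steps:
a(j) = 6 - 4*j (a(j) = 6 + j*(2 - 6) = 6 + j*(-4) = 6 - 4*j)
h(d, M) = -6 + 3*M*d (h(d, M) = (-2 + M*d)*3 = -6 + 3*M*d)
43531 + (7383 + 8251)/(a(-30) + h(12, -65/(-30))) = 43531 + (7383 + 8251)/((6 - 4*(-30)) + (-6 + 3*(-65/(-30))*12)) = 43531 + 15634/((6 + 120) + (-6 + 3*(-65*(-1/30))*12)) = 43531 + 15634/(126 + (-6 + 3*(13/6)*12)) = 43531 + 15634/(126 + (-6 + 78)) = 43531 + 15634/(126 + 72) = 43531 + 15634/198 = 43531 + 15634*(1/198) = 43531 + 7817/99 = 4317386/99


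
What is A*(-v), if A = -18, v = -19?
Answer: -342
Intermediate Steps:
A*(-v) = -(-18)*(-19) = -18*19 = -342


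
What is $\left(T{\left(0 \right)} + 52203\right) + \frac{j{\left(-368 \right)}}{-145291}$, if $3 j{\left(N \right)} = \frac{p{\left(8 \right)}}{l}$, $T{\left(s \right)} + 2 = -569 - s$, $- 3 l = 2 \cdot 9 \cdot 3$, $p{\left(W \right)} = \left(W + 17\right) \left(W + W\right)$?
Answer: $\frac{202544952824}{3922857} \approx 51632.0$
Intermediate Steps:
$p{\left(W \right)} = 2 W \left(17 + W\right)$ ($p{\left(W \right)} = \left(17 + W\right) 2 W = 2 W \left(17 + W\right)$)
$l = -18$ ($l = - \frac{2 \cdot 9 \cdot 3}{3} = - \frac{18 \cdot 3}{3} = \left(- \frac{1}{3}\right) 54 = -18$)
$T{\left(s \right)} = -571 - s$ ($T{\left(s \right)} = -2 - \left(569 + s\right) = -571 - s$)
$j{\left(N \right)} = - \frac{200}{27}$ ($j{\left(N \right)} = \frac{2 \cdot 8 \left(17 + 8\right) \frac{1}{-18}}{3} = \frac{2 \cdot 8 \cdot 25 \left(- \frac{1}{18}\right)}{3} = \frac{400 \left(- \frac{1}{18}\right)}{3} = \frac{1}{3} \left(- \frac{200}{9}\right) = - \frac{200}{27}$)
$\left(T{\left(0 \right)} + 52203\right) + \frac{j{\left(-368 \right)}}{-145291} = \left(\left(-571 - 0\right) + 52203\right) - \frac{200}{27 \left(-145291\right)} = \left(\left(-571 + 0\right) + 52203\right) - - \frac{200}{3922857} = \left(-571 + 52203\right) + \frac{200}{3922857} = 51632 + \frac{200}{3922857} = \frac{202544952824}{3922857}$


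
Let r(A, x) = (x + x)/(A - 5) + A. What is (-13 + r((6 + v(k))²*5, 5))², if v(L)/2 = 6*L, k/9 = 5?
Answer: 197456148386430358776849/88872553225 ≈ 2.2218e+12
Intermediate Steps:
k = 45 (k = 9*5 = 45)
v(L) = 12*L (v(L) = 2*(6*L) = 12*L)
r(A, x) = A + 2*x/(-5 + A) (r(A, x) = (2*x)/(-5 + A) + A = 2*x/(-5 + A) + A = A + 2*x/(-5 + A))
(-13 + r((6 + v(k))²*5, 5))² = (-13 + (((6 + 12*45)²*5)² - 5*(6 + 12*45)²*5 + 2*5)/(-5 + (6 + 12*45)²*5))² = (-13 + (((6 + 540)²*5)² - 5*(6 + 540)²*5 + 10)/(-5 + (6 + 540)²*5))² = (-13 + ((546²*5)² - 5*546²*5 + 10)/(-5 + 546²*5))² = (-13 + ((298116*5)² - 1490580*5 + 10)/(-5 + 298116*5))² = (-13 + (1490580² - 5*1490580 + 10)/(-5 + 1490580))² = (-13 + (2221828736400 - 7452900 + 10)/1490575)² = (-13 + (1/1490575)*2221821283510)² = (-13 + 444364256702/298115)² = (444360381207/298115)² = 197456148386430358776849/88872553225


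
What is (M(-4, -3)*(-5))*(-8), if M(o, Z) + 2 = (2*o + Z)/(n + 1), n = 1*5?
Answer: -460/3 ≈ -153.33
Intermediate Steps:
n = 5
M(o, Z) = -2 + o/3 + Z/6 (M(o, Z) = -2 + (2*o + Z)/(5 + 1) = -2 + (Z + 2*o)/6 = -2 + (Z + 2*o)*(1/6) = -2 + (o/3 + Z/6) = -2 + o/3 + Z/6)
(M(-4, -3)*(-5))*(-8) = ((-2 + (1/3)*(-4) + (1/6)*(-3))*(-5))*(-8) = ((-2 - 4/3 - 1/2)*(-5))*(-8) = -23/6*(-5)*(-8) = (115/6)*(-8) = -460/3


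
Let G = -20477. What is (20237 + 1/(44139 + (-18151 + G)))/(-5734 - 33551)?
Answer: -111526108/216499635 ≈ -0.51513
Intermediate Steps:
(20237 + 1/(44139 + (-18151 + G)))/(-5734 - 33551) = (20237 + 1/(44139 + (-18151 - 20477)))/(-5734 - 33551) = (20237 + 1/(44139 - 38628))/(-39285) = (20237 + 1/5511)*(-1/39285) = (111526108/5511)*(-1/39285) = -111526108/216499635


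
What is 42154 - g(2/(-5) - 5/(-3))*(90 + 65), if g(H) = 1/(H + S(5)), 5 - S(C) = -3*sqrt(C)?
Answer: 54555056/1289 - 104625*sqrt(5)/1289 ≈ 42142.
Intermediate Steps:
S(C) = 5 + 3*sqrt(C) (S(C) = 5 - (-3)*sqrt(C) = 5 + 3*sqrt(C))
g(H) = 1/(5 + H + 3*sqrt(5)) (g(H) = 1/(H + (5 + 3*sqrt(5))) = 1/(5 + H + 3*sqrt(5)))
42154 - g(2/(-5) - 5/(-3))*(90 + 65) = 42154 - (90 + 65)/(5 + (2/(-5) - 5/(-3)) + 3*sqrt(5)) = 42154 - 155/(5 + (2*(-1/5) - 5*(-1/3)) + 3*sqrt(5)) = 42154 - 155/(5 + (-2/5 + 5/3) + 3*sqrt(5)) = 42154 - 155/(5 + 19/15 + 3*sqrt(5)) = 42154 - 155/(94/15 + 3*sqrt(5))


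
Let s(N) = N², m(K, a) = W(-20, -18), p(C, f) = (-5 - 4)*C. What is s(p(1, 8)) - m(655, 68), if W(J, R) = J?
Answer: 101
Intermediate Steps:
p(C, f) = -9*C
m(K, a) = -20
s(p(1, 8)) - m(655, 68) = (-9*1)² - 1*(-20) = (-9)² + 20 = 81 + 20 = 101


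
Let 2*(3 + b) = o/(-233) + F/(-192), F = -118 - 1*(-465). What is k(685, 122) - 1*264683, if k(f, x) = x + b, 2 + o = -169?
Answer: -23671118227/89472 ≈ -2.6456e+5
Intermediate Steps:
F = 347 (F = -118 + 465 = 347)
o = -171 (o = -2 - 169 = -171)
b = -316435/89472 (b = -3 + (-171/(-233) + 347/(-192))/2 = -3 + (-171*(-1/233) + 347*(-1/192))/2 = -3 + (171/233 - 347/192)/2 = -3 + (1/2)*(-48019/44736) = -3 - 48019/89472 = -316435/89472 ≈ -3.5367)
k(f, x) = -316435/89472 + x (k(f, x) = x - 316435/89472 = -316435/89472 + x)
k(685, 122) - 1*264683 = (-316435/89472 + 122) - 1*264683 = 10599149/89472 - 264683 = -23671118227/89472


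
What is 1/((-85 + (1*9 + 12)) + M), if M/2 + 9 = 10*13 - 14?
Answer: 1/150 ≈ 0.0066667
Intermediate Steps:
M = 214 (M = -18 + 2*(10*13 - 14) = -18 + 2*(130 - 14) = -18 + 2*116 = -18 + 232 = 214)
1/((-85 + (1*9 + 12)) + M) = 1/((-85 + (1*9 + 12)) + 214) = 1/((-85 + (9 + 12)) + 214) = 1/((-85 + 21) + 214) = 1/(-64 + 214) = 1/150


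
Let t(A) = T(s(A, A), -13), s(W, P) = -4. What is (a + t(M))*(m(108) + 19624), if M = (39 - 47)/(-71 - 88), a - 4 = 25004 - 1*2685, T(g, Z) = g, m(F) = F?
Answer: 440398508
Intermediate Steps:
a = 22323 (a = 4 + (25004 - 1*2685) = 4 + (25004 - 2685) = 4 + 22319 = 22323)
M = 8/159 (M = -8/(-159) = -8*(-1/159) = 8/159 ≈ 0.050314)
t(A) = -4
(a + t(M))*(m(108) + 19624) = (22323 - 4)*(108 + 19624) = 22319*19732 = 440398508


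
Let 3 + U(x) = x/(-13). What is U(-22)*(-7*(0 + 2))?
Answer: 238/13 ≈ 18.308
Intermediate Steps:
U(x) = -3 - x/13 (U(x) = -3 + x/(-13) = -3 + x*(-1/13) = -3 - x/13)
U(-22)*(-7*(0 + 2)) = (-3 - 1/13*(-22))*(-7*(0 + 2)) = (-3 + 22/13)*(-7*2) = -17/13*(-14) = 238/13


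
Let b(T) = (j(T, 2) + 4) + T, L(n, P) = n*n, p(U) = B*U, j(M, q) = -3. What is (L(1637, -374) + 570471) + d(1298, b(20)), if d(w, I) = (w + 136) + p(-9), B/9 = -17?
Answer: 3253051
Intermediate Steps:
B = -153 (B = 9*(-17) = -153)
p(U) = -153*U
L(n, P) = n²
b(T) = 1 + T (b(T) = (-3 + 4) + T = 1 + T)
d(w, I) = 1513 + w (d(w, I) = (w + 136) - 153*(-9) = (136 + w) + 1377 = 1513 + w)
(L(1637, -374) + 570471) + d(1298, b(20)) = (1637² + 570471) + (1513 + 1298) = (2679769 + 570471) + 2811 = 3250240 + 2811 = 3253051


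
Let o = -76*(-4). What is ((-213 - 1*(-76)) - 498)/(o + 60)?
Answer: -635/364 ≈ -1.7445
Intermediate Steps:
o = 304
((-213 - 1*(-76)) - 498)/(o + 60) = ((-213 - 1*(-76)) - 498)/(304 + 60) = ((-213 + 76) - 498)/364 = (-137 - 498)*(1/364) = -635*1/364 = -635/364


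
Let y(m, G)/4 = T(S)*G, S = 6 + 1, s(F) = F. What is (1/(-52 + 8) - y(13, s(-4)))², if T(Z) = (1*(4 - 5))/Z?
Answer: 505521/94864 ≈ 5.3289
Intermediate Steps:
S = 7
T(Z) = -1/Z (T(Z) = (1*(-1))/Z = -1/Z)
y(m, G) = -4*G/7 (y(m, G) = 4*((-1/7)*G) = 4*((-1*⅐)*G) = 4*(-G/7) = -4*G/7)
(1/(-52 + 8) - y(13, s(-4)))² = (1/(-52 + 8) - (-4)*(-4)/7)² = (1/(-44) - 1*16/7)² = (-1/44 - 16/7)² = (-711/308)² = 505521/94864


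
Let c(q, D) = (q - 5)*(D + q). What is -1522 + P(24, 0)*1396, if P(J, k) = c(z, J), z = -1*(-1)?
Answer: -141122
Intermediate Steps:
z = 1
c(q, D) = (-5 + q)*(D + q)
P(J, k) = -4 - 4*J (P(J, k) = 1² - 5*J - 5*1 + J*1 = 1 - 5*J - 5 + J = -4 - 4*J)
-1522 + P(24, 0)*1396 = -1522 + (-4 - 4*24)*1396 = -1522 + (-4 - 96)*1396 = -1522 - 100*1396 = -1522 - 139600 = -141122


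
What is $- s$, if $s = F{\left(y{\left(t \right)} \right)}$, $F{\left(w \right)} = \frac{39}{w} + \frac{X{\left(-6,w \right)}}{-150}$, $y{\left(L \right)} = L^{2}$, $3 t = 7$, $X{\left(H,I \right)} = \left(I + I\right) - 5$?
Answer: $- \frac{471253}{66150} \approx -7.124$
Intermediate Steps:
$X{\left(H,I \right)} = -5 + 2 I$ ($X{\left(H,I \right)} = 2 I - 5 = -5 + 2 I$)
$t = \frac{7}{3}$ ($t = \frac{1}{3} \cdot 7 = \frac{7}{3} \approx 2.3333$)
$F{\left(w \right)} = \frac{1}{30} + \frac{39}{w} - \frac{w}{75}$ ($F{\left(w \right)} = \frac{39}{w} + \frac{-5 + 2 w}{-150} = \frac{39}{w} + \left(-5 + 2 w\right) \left(- \frac{1}{150}\right) = \frac{39}{w} - \left(- \frac{1}{30} + \frac{w}{75}\right) = \frac{1}{30} + \frac{39}{w} - \frac{w}{75}$)
$s = \frac{471253}{66150}$ ($s = \frac{1}{30} + \frac{39}{\left(\frac{7}{3}\right)^{2}} - \frac{\left(\frac{7}{3}\right)^{2}}{75} = \frac{1}{30} + \frac{39}{\frac{49}{9}} - \frac{49}{675} = \frac{1}{30} + 39 \cdot \frac{9}{49} - \frac{49}{675} = \frac{1}{30} + \frac{351}{49} - \frac{49}{675} = \frac{471253}{66150} \approx 7.124$)
$- s = \left(-1\right) \frac{471253}{66150} = - \frac{471253}{66150}$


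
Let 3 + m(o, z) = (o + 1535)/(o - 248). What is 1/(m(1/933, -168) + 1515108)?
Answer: 231383/350568108059 ≈ 6.6002e-7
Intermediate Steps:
m(o, z) = -3 + (1535 + o)/(-248 + o) (m(o, z) = -3 + (o + 1535)/(o - 248) = -3 + (1535 + o)/(-248 + o))
1/(m(1/933, -168) + 1515108) = 1/((2279 - 2/933)/(-248 + 1/933) + 1515108) = 1/((2279 - 2*1/933)/(-248 + 1/933) + 1515108) = 1/((2279 - 2/933)/(-231383/933) + 1515108) = 1/(-933/231383*2126305/933 + 1515108) = 1/(-2126305/231383 + 1515108) = 1/(350568108059/231383) = 231383/350568108059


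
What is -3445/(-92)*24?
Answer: 20670/23 ≈ 898.70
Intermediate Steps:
-3445/(-92)*24 = -3445*(-1)/92*24 = -53*(-65/92)*24 = (3445/92)*24 = 20670/23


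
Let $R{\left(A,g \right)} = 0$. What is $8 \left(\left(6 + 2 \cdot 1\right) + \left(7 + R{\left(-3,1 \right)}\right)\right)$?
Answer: $120$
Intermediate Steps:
$8 \left(\left(6 + 2 \cdot 1\right) + \left(7 + R{\left(-3,1 \right)}\right)\right) = 8 \left(\left(6 + 2 \cdot 1\right) + \left(7 + 0\right)\right) = 8 \left(\left(6 + 2\right) + 7\right) = 8 \left(8 + 7\right) = 8 \cdot 15 = 120$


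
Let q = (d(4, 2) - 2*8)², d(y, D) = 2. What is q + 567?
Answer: 763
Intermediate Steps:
q = 196 (q = (2 - 2*8)² = (2 - 16)² = (-14)² = 196)
q + 567 = 196 + 567 = 763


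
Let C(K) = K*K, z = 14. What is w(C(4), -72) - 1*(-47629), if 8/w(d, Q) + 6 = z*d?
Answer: 5191565/109 ≈ 47629.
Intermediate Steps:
C(K) = K**2
w(d, Q) = 8/(-6 + 14*d)
w(C(4), -72) - 1*(-47629) = 4/(-3 + 7*4**2) - 1*(-47629) = 4/(-3 + 7*16) + 47629 = 4/(-3 + 112) + 47629 = 4/109 + 47629 = 5191565/109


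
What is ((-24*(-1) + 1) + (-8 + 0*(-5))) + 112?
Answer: 129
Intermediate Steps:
((-24*(-1) + 1) + (-8 + 0*(-5))) + 112 = ((-8*(-3) + 1) + (-8 + 0)) + 112 = ((24 + 1) - 8) + 112 = (25 - 8) + 112 = 17 + 112 = 129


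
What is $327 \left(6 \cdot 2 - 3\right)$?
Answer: $2943$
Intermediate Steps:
$327 \left(6 \cdot 2 - 3\right) = 327 \left(12 - 3\right) = 327 \cdot 9 = 2943$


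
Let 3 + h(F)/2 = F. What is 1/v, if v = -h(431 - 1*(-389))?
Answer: -1/1634 ≈ -0.00061200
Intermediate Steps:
h(F) = -6 + 2*F
v = -1634 (v = -(-6 + 2*(431 - 1*(-389))) = -(-6 + 2*(431 + 389)) = -(-6 + 2*820) = -(-6 + 1640) = -1*1634 = -1634)
1/v = 1/(-1634) = -1/1634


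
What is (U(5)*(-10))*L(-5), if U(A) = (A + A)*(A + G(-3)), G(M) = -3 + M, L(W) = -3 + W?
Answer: -800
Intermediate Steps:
U(A) = 2*A*(-6 + A) (U(A) = (A + A)*(A + (-3 - 3)) = (2*A)*(A - 6) = (2*A)*(-6 + A) = 2*A*(-6 + A))
(U(5)*(-10))*L(-5) = ((2*5*(-6 + 5))*(-10))*(-3 - 5) = ((2*5*(-1))*(-10))*(-8) = -10*(-10)*(-8) = 100*(-8) = -800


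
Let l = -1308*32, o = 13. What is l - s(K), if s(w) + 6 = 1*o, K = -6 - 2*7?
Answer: -41863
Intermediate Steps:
l = -41856
K = -20 (K = -6 - 14 = -20)
s(w) = 7 (s(w) = -6 + 1*13 = -6 + 13 = 7)
l - s(K) = -41856 - 1*7 = -41856 - 7 = -41863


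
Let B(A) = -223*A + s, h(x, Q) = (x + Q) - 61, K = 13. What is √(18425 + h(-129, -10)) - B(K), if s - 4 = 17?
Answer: 3013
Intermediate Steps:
h(x, Q) = -61 + Q + x (h(x, Q) = (Q + x) - 61 = -61 + Q + x)
s = 21 (s = 4 + 17 = 21)
B(A) = 21 - 223*A (B(A) = -223*A + 21 = 21 - 223*A)
√(18425 + h(-129, -10)) - B(K) = √(18425 + (-61 - 10 - 129)) - (21 - 223*13) = √(18425 - 200) - (21 - 2899) = √18225 - 1*(-2878) = 135 + 2878 = 3013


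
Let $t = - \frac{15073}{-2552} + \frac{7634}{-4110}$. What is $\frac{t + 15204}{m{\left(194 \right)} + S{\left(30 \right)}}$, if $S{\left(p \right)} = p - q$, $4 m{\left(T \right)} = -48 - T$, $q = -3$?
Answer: $- \frac{79756483471}{144219900} \approx -553.02$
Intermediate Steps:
$t = \frac{21234031}{5244360}$ ($t = \left(-15073\right) \left(- \frac{1}{2552}\right) + 7634 \left(- \frac{1}{4110}\right) = \frac{15073}{2552} - \frac{3817}{2055} = \frac{21234031}{5244360} \approx 4.0489$)
$m{\left(T \right)} = -12 - \frac{T}{4}$ ($m{\left(T \right)} = \frac{-48 - T}{4} = -12 - \frac{T}{4}$)
$S{\left(p \right)} = 3 + p$ ($S{\left(p \right)} = p - -3 = p + 3 = 3 + p$)
$\frac{t + 15204}{m{\left(194 \right)} + S{\left(30 \right)}} = \frac{\frac{21234031}{5244360} + 15204}{\left(-12 - \frac{97}{2}\right) + \left(3 + 30\right)} = \frac{79756483471}{5244360 \left(\left(-12 - \frac{97}{2}\right) + 33\right)} = \frac{79756483471}{5244360 \left(- \frac{121}{2} + 33\right)} = \frac{79756483471}{5244360 \left(- \frac{55}{2}\right)} = \frac{79756483471}{5244360} \left(- \frac{2}{55}\right) = - \frac{79756483471}{144219900}$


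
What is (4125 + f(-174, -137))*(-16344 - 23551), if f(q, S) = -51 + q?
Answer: -155590500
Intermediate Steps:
(4125 + f(-174, -137))*(-16344 - 23551) = (4125 + (-51 - 174))*(-16344 - 23551) = (4125 - 225)*(-39895) = 3900*(-39895) = -155590500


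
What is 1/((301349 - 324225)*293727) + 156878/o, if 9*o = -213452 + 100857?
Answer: -1355284498264157/108079922034420 ≈ -12.540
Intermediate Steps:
o = -112595/9 (o = (-213452 + 100857)/9 = (⅑)*(-112595) = -112595/9 ≈ -12511.)
1/((301349 - 324225)*293727) + 156878/o = 1/((301349 - 324225)*293727) + 156878/(-112595/9) = (1/293727)/(-22876) + 156878*(-9/112595) = -1/22876*1/293727 - 1411902/112595 = -1/6719298852 - 1411902/112595 = -1355284498264157/108079922034420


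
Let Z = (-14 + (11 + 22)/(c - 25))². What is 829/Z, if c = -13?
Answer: 1197076/319225 ≈ 3.7499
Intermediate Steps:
Z = 319225/1444 (Z = (-14 + (11 + 22)/(-13 - 25))² = (-14 + 33/(-38))² = (-14 + 33*(-1/38))² = (-14 - 33/38)² = (-565/38)² = 319225/1444 ≈ 221.07)
829/Z = 829/(319225/1444) = 829*(1444/319225) = 1197076/319225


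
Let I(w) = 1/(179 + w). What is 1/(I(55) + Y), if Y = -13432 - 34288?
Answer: -234/11166479 ≈ -2.0956e-5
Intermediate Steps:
Y = -47720
1/(I(55) + Y) = 1/(1/(179 + 55) - 47720) = 1/(1/234 - 47720) = 1/(-11166479/234) = -234/11166479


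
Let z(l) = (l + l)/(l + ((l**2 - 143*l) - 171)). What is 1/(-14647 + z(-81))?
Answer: -994/14559127 ≈ -6.8273e-5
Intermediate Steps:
z(l) = 2*l/(-171 + l**2 - 142*l) (z(l) = (2*l)/(l + (-171 + l**2 - 143*l)) = (2*l)/(-171 + l**2 - 142*l) = 2*l/(-171 + l**2 - 142*l))
1/(-14647 + z(-81)) = 1/(-14647 + 2*(-81)/(-171 + (-81)**2 - 142*(-81))) = 1/(-14647 + 2*(-81)/(-171 + 6561 + 11502)) = 1/(-14647 + 2*(-81)/17892) = 1/(-14647 + 2*(-81)*(1/17892)) = 1/(-14647 - 9/994) = 1/(-14559127/994) = -994/14559127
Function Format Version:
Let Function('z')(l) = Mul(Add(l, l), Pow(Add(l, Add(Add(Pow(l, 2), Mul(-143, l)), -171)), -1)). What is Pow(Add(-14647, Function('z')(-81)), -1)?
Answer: Rational(-994, 14559127) ≈ -6.8273e-5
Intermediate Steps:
Function('z')(l) = Mul(2, l, Pow(Add(-171, Pow(l, 2), Mul(-142, l)), -1)) (Function('z')(l) = Mul(Mul(2, l), Pow(Add(l, Add(-171, Pow(l, 2), Mul(-143, l))), -1)) = Mul(Mul(2, l), Pow(Add(-171, Pow(l, 2), Mul(-142, l)), -1)) = Mul(2, l, Pow(Add(-171, Pow(l, 2), Mul(-142, l)), -1)))
Pow(Add(-14647, Function('z')(-81)), -1) = Pow(Add(-14647, Mul(2, -81, Pow(Add(-171, Pow(-81, 2), Mul(-142, -81)), -1))), -1) = Pow(Add(-14647, Mul(2, -81, Pow(Add(-171, 6561, 11502), -1))), -1) = Pow(Add(-14647, Mul(2, -81, Pow(17892, -1))), -1) = Pow(Add(-14647, Mul(2, -81, Rational(1, 17892))), -1) = Pow(Add(-14647, Rational(-9, 994)), -1) = Pow(Rational(-14559127, 994), -1) = Rational(-994, 14559127)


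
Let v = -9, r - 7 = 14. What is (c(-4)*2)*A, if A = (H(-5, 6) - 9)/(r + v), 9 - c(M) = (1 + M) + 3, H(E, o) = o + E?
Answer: -12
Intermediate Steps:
r = 21 (r = 7 + 14 = 21)
H(E, o) = E + o
c(M) = 5 - M (c(M) = 9 - ((1 + M) + 3) = 9 - (4 + M) = 9 + (-4 - M) = 5 - M)
A = -⅔ (A = ((-5 + 6) - 9)/(21 - 9) = (1 - 9)/12 = -8*1/12 = -⅔ ≈ -0.66667)
(c(-4)*2)*A = ((5 - 1*(-4))*2)*(-⅔) = ((5 + 4)*2)*(-⅔) = (9*2)*(-⅔) = 18*(-⅔) = -12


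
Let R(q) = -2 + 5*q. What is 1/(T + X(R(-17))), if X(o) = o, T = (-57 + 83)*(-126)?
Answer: -1/3363 ≈ -0.00029735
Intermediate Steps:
T = -3276 (T = 26*(-126) = -3276)
1/(T + X(R(-17))) = 1/(-3276 + (-2 + 5*(-17))) = 1/(-3276 + (-2 - 85)) = 1/(-3276 - 87) = 1/(-3363) = -1/3363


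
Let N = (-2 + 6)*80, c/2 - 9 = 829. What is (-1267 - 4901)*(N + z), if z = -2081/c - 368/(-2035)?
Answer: -1677377011086/852665 ≈ -1.9672e+6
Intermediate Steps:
c = 1676 (c = 18 + 2*829 = 18 + 1658 = 1676)
N = 320 (N = 4*80 = 320)
z = -3618067/3410660 (z = -2081/1676 - 368/(-2035) = -2081*1/1676 - 368*(-1/2035) = -2081/1676 + 368/2035 = -3618067/3410660 ≈ -1.0608)
(-1267 - 4901)*(N + z) = (-1267 - 4901)*(320 - 3618067/3410660) = -6168*1087793133/3410660 = -1677377011086/852665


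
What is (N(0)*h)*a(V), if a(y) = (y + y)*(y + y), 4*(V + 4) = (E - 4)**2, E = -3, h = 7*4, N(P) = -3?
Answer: -22869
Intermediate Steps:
h = 28
V = 33/4 (V = -4 + (-3 - 4)**2/4 = -4 + (1/4)*(-7)**2 = -4 + (1/4)*49 = -4 + 49/4 = 33/4 ≈ 8.2500)
a(y) = 4*y**2 (a(y) = (2*y)*(2*y) = 4*y**2)
(N(0)*h)*a(V) = (-3*28)*(4*(33/4)**2) = -336*1089/16 = -84*1089/4 = -22869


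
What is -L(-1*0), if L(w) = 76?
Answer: -76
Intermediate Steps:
-L(-1*0) = -1*76 = -76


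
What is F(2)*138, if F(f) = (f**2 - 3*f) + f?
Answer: 0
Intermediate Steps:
F(f) = f**2 - 2*f
F(2)*138 = (2*(-2 + 2))*138 = (2*0)*138 = 0*138 = 0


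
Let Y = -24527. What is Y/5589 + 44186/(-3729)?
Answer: -112805579/6947127 ≈ -16.238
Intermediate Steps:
Y/5589 + 44186/(-3729) = -24527/5589 + 44186/(-3729) = -24527*1/5589 + 44186*(-1/3729) = -24527/5589 - 44186/3729 = -112805579/6947127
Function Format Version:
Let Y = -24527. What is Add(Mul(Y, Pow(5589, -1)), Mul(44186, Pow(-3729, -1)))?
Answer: Rational(-112805579, 6947127) ≈ -16.238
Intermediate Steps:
Add(Mul(Y, Pow(5589, -1)), Mul(44186, Pow(-3729, -1))) = Add(Mul(-24527, Pow(5589, -1)), Mul(44186, Pow(-3729, -1))) = Add(Mul(-24527, Rational(1, 5589)), Mul(44186, Rational(-1, 3729))) = Add(Rational(-24527, 5589), Rational(-44186, 3729)) = Rational(-112805579, 6947127)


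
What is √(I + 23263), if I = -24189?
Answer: I*√926 ≈ 30.43*I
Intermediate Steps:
√(I + 23263) = √(-24189 + 23263) = √(-926) = I*√926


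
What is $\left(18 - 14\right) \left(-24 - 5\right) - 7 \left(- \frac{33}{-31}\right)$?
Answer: $- \frac{3827}{31} \approx -123.45$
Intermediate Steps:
$\left(18 - 14\right) \left(-24 - 5\right) - 7 \left(- \frac{33}{-31}\right) = 4 \left(-29\right) - 7 \left(\left(-33\right) \left(- \frac{1}{31}\right)\right) = -116 - \frac{231}{31} = - \frac{3827}{31}$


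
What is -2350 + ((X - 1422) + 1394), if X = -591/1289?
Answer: -3065833/1289 ≈ -2378.5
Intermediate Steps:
X = -591/1289 (X = -591*1/1289 = -591/1289 ≈ -0.45850)
-2350 + ((X - 1422) + 1394) = -2350 + ((-591/1289 - 1422) + 1394) = -2350 + (-1833549/1289 + 1394) = -2350 - 36683/1289 = -3065833/1289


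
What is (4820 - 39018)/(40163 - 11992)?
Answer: -34198/28171 ≈ -1.2139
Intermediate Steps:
(4820 - 39018)/(40163 - 11992) = -34198/28171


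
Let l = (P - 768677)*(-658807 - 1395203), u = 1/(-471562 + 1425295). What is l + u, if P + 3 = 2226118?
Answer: -2855087694842076539/953733 ≈ -2.9936e+12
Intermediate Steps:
P = 2226115 (P = -3 + 2226118 = 2226115)
u = 1/953733 ≈ 1.0485e-6
l = -2993592226380 (l = (2226115 - 768677)*(-658807 - 1395203) = 1457438*(-2054010) = -2993592226380)
l + u = -2993592226380 + 1/953733 = -2855087694842076539/953733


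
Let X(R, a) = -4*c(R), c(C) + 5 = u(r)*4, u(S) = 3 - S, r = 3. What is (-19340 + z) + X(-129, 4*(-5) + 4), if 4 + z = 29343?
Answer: 10019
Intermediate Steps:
z = 29339 (z = -4 + 29343 = 29339)
c(C) = -5 (c(C) = -5 + (3 - 1*3)*4 = -5 + (3 - 3)*4 = -5 + 0*4 = -5 + 0 = -5)
X(R, a) = 20 (X(R, a) = -4*(-5) = 20)
(-19340 + z) + X(-129, 4*(-5) + 4) = (-19340 + 29339) + 20 = 9999 + 20 = 10019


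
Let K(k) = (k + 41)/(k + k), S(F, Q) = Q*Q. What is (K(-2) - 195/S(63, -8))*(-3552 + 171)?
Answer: 2769039/64 ≈ 43266.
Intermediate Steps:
S(F, Q) = Q²
K(k) = (41 + k)/(2*k) (K(k) = (41 + k)/((2*k)) = (41 + k)*(1/(2*k)) = (41 + k)/(2*k))
(K(-2) - 195/S(63, -8))*(-3552 + 171) = ((½)*(41 - 2)/(-2) - 195/((-8)²))*(-3552 + 171) = ((½)*(-½)*39 - 195/64)*(-3381) = (-39/4 - 195*1/64)*(-3381) = (-39/4 - 195/64)*(-3381) = -819/64*(-3381) = 2769039/64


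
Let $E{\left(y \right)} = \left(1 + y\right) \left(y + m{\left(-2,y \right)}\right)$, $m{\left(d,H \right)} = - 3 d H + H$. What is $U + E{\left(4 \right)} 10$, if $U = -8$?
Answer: $1592$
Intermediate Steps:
$m{\left(d,H \right)} = H - 3 H d$ ($m{\left(d,H \right)} = - 3 H d + H = H - 3 H d$)
$E{\left(y \right)} = 8 y \left(1 + y\right)$ ($E{\left(y \right)} = \left(1 + y\right) \left(y + y \left(1 - -6\right)\right) = \left(1 + y\right) \left(y + y \left(1 + 6\right)\right) = \left(1 + y\right) \left(y + y 7\right) = \left(1 + y\right) \left(y + 7 y\right) = \left(1 + y\right) 8 y = 8 y \left(1 + y\right)$)
$U + E{\left(4 \right)} 10 = -8 + 8 \cdot 4 \left(1 + 4\right) 10 = -8 + 8 \cdot 4 \cdot 5 \cdot 10 = -8 + 160 \cdot 10 = -8 + 1600 = 1592$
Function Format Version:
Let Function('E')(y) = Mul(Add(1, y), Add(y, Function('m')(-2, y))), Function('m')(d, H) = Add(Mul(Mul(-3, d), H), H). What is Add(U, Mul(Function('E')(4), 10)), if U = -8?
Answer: 1592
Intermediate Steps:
Function('m')(d, H) = Add(H, Mul(-3, H, d)) (Function('m')(d, H) = Add(Mul(-3, H, d), H) = Add(H, Mul(-3, H, d)))
Function('E')(y) = Mul(8, y, Add(1, y)) (Function('E')(y) = Mul(Add(1, y), Add(y, Mul(y, Add(1, Mul(-3, -2))))) = Mul(Add(1, y), Add(y, Mul(y, Add(1, 6)))) = Mul(Add(1, y), Add(y, Mul(y, 7))) = Mul(Add(1, y), Add(y, Mul(7, y))) = Mul(Add(1, y), Mul(8, y)) = Mul(8, y, Add(1, y)))
Add(U, Mul(Function('E')(4), 10)) = Add(-8, Mul(Mul(8, 4, Add(1, 4)), 10)) = Add(-8, Mul(Mul(8, 4, 5), 10)) = Add(-8, Mul(160, 10)) = Add(-8, 1600) = 1592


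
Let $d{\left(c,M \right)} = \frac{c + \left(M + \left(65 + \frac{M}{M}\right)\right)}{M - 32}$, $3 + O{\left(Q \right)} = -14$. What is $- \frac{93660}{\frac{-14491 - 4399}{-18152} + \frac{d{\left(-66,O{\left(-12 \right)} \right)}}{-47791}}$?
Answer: $- \frac{1990631346703440}{22117759463} \approx -90002.0$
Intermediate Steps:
$O{\left(Q \right)} = -17$ ($O{\left(Q \right)} = -3 - 14 = -17$)
$d{\left(c,M \right)} = \frac{66 + M + c}{-32 + M}$ ($d{\left(c,M \right)} = \frac{c + \left(M + \left(65 + 1\right)\right)}{-32 + M} = \frac{c + \left(M + 66\right)}{-32 + M} = \frac{c + \left(66 + M\right)}{-32 + M} = \frac{66 + M + c}{-32 + M}$)
$- \frac{93660}{\frac{-14491 - 4399}{-18152} + \frac{d{\left(-66,O{\left(-12 \right)} \right)}}{-47791}} = - \frac{93660}{\frac{-14491 - 4399}{-18152} + \frac{\frac{1}{-32 - 17} \left(66 - 17 - 66\right)}{-47791}} = - \frac{93660}{\left(-14491 - 4399\right) \left(- \frac{1}{18152}\right) + \frac{1}{-49} \left(-17\right) \left(- \frac{1}{47791}\right)} = - \frac{93660}{\left(-18890\right) \left(- \frac{1}{18152}\right) + \left(- \frac{1}{49}\right) \left(-17\right) \left(- \frac{1}{47791}\right)} = - \frac{93660}{\frac{9445}{9076} + \frac{17}{49} \left(- \frac{1}{47791}\right)} = - \frac{93660}{\frac{9445}{9076} - \frac{17}{2341759}} = - \frac{93660}{\frac{22117759463}{21253804684}} = \left(-93660\right) \frac{21253804684}{22117759463} = - \frac{1990631346703440}{22117759463}$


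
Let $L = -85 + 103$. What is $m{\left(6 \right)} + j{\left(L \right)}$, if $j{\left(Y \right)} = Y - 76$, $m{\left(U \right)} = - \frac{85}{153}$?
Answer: $- \frac{527}{9} \approx -58.556$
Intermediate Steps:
$m{\left(U \right)} = - \frac{5}{9}$ ($m{\left(U \right)} = \left(-85\right) \frac{1}{153} = - \frac{5}{9}$)
$L = 18$
$j{\left(Y \right)} = -76 + Y$
$m{\left(6 \right)} + j{\left(L \right)} = - \frac{5}{9} + \left(-76 + 18\right) = - \frac{5}{9} - 58 = - \frac{527}{9}$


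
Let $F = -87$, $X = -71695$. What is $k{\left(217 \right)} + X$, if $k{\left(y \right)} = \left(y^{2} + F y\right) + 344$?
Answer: $-43141$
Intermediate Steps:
$k{\left(y \right)} = 344 + y^{2} - 87 y$ ($k{\left(y \right)} = \left(y^{2} - 87 y\right) + 344 = 344 + y^{2} - 87 y$)
$k{\left(217 \right)} + X = \left(344 + 217^{2} - 18879\right) - 71695 = \left(344 + 47089 - 18879\right) - 71695 = 28554 - 71695 = -43141$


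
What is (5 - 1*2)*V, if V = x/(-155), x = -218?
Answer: 654/155 ≈ 4.2194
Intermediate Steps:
V = 218/155 (V = -218/(-155) = -218*(-1/155) = 218/155 ≈ 1.4065)
(5 - 1*2)*V = (5 - 1*2)*(218/155) = (5 - 2)*(218/155) = 3*(218/155) = 654/155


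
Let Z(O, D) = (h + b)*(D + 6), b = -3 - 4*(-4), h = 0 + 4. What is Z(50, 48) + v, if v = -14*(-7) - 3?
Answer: 1013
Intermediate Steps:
h = 4
b = 13 (b = -3 + 16 = 13)
Z(O, D) = 102 + 17*D (Z(O, D) = (4 + 13)*(D + 6) = 17*(6 + D) = 102 + 17*D)
v = 95 (v = 98 - 3 = 95)
Z(50, 48) + v = (102 + 17*48) + 95 = (102 + 816) + 95 = 918 + 95 = 1013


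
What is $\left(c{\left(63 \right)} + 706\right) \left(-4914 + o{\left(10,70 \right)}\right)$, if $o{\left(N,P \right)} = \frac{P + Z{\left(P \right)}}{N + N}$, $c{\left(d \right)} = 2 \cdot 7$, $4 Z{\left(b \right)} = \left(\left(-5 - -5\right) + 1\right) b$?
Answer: $-3534930$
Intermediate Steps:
$Z{\left(b \right)} = \frac{b}{4}$ ($Z{\left(b \right)} = \frac{\left(\left(-5 - -5\right) + 1\right) b}{4} = \frac{\left(\left(-5 + 5\right) + 1\right) b}{4} = \frac{\left(0 + 1\right) b}{4} = \frac{1 b}{4} = \frac{b}{4}$)
$c{\left(d \right)} = 14$
$o{\left(N,P \right)} = \frac{5 P}{8 N}$ ($o{\left(N,P \right)} = \frac{P + \frac{P}{4}}{N + N} = \frac{\frac{5}{4} P}{2 N} = \frac{5 P}{4} \frac{1}{2 N} = \frac{5 P}{8 N}$)
$\left(c{\left(63 \right)} + 706\right) \left(-4914 + o{\left(10,70 \right)}\right) = \left(14 + 706\right) \left(-4914 + \frac{5}{8} \cdot 70 \cdot \frac{1}{10}\right) = 720 \left(-4914 + \frac{5}{8} \cdot 70 \cdot \frac{1}{10}\right) = 720 \left(-4914 + \frac{35}{8}\right) = 720 \left(- \frac{39277}{8}\right) = -3534930$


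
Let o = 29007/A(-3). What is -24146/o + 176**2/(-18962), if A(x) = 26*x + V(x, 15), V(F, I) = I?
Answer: 1552579758/30557263 ≈ 50.809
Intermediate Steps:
A(x) = 15 + 26*x (A(x) = 26*x + 15 = 15 + 26*x)
o = -3223/7 (o = 29007/(15 + 26*(-3)) = 29007/(15 - 78) = 29007/(-63) = 29007*(-1/63) = -3223/7 ≈ -460.43)
-24146/o + 176**2/(-18962) = -24146/(-3223/7) + 176**2/(-18962) = -24146*(-7/3223) + 30976*(-1/18962) = 169022/3223 - 15488/9481 = 1552579758/30557263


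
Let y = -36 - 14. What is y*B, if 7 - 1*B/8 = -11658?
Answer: -4666000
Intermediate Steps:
B = 93320 (B = 56 - 8*(-11658) = 56 + 93264 = 93320)
y = -50
y*B = -50*93320 = -4666000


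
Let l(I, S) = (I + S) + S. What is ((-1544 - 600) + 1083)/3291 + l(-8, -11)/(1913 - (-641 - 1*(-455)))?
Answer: -2325769/6907809 ≈ -0.33669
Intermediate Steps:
l(I, S) = I + 2*S
((-1544 - 600) + 1083)/3291 + l(-8, -11)/(1913 - (-641 - 1*(-455))) = ((-1544 - 600) + 1083)/3291 + (-8 + 2*(-11))/(1913 - (-641 - 1*(-455))) = (-2144 + 1083)*(1/3291) + (-8 - 22)/(1913 - (-641 + 455)) = -1061*1/3291 - 30/(1913 - 1*(-186)) = -1061/3291 - 30/(1913 + 186) = -1061/3291 - 30/2099 = -2325769/6907809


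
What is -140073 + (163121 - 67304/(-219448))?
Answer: 632238101/27431 ≈ 23048.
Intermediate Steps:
-140073 + (163121 - 67304/(-219448)) = -140073 + (163121 - 67304*(-1)/219448) = -140073 + (163121 - 1*(-8413/27431)) = -140073 + (163121 + 8413/27431) = -140073 + 4474580564/27431 = 632238101/27431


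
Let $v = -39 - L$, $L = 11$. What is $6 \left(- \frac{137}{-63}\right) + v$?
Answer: $- \frac{776}{21} \approx -36.952$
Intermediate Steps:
$v = -50$ ($v = -39 - 11 = -50$)
$6 \left(- \frac{137}{-63}\right) + v = 6 \left(- \frac{137}{-63}\right) - 50 = 6 \left(\left(-137\right) \left(- \frac{1}{63}\right)\right) - 50 = 6 \cdot \frac{137}{63} - 50 = \frac{274}{21} - 50 = - \frac{776}{21}$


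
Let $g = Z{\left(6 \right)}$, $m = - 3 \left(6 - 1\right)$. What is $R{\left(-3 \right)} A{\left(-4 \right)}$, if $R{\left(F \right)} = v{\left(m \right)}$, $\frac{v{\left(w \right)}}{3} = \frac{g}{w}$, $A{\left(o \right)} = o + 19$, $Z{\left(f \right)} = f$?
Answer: $-18$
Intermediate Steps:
$A{\left(o \right)} = 19 + o$
$m = -15$ ($m = \left(-3\right) 5 = -15$)
$g = 6$
$v{\left(w \right)} = \frac{18}{w}$ ($v{\left(w \right)} = 3 \frac{6}{w} = \frac{18}{w}$)
$R{\left(F \right)} = - \frac{6}{5}$ ($R{\left(F \right)} = \frac{18}{-15} = 18 \left(- \frac{1}{15}\right) = - \frac{6}{5}$)
$R{\left(-3 \right)} A{\left(-4 \right)} = - \frac{6 \left(19 - 4\right)}{5} = \left(- \frac{6}{5}\right) 15 = -18$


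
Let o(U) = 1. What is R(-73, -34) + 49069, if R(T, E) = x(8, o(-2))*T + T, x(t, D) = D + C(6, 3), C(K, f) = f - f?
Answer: 48923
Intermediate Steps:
C(K, f) = 0
x(t, D) = D (x(t, D) = D + 0 = D)
R(T, E) = 2*T (R(T, E) = 1*T + T = T + T = 2*T)
R(-73, -34) + 49069 = 2*(-73) + 49069 = -146 + 49069 = 48923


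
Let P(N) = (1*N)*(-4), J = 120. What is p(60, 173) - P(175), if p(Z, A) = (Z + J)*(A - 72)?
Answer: 18880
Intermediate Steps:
P(N) = -4*N (P(N) = N*(-4) = -4*N)
p(Z, A) = (-72 + A)*(120 + Z) (p(Z, A) = (Z + 120)*(A - 72) = (120 + Z)*(-72 + A) = (-72 + A)*(120 + Z))
p(60, 173) - P(175) = (-8640 - 72*60 + 120*173 + 173*60) - (-4)*175 = (-8640 - 4320 + 20760 + 10380) - 1*(-700) = 18180 + 700 = 18880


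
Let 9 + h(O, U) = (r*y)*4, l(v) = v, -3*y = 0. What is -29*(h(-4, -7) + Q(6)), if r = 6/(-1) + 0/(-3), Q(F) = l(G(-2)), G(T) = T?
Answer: 319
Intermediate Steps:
y = 0 (y = -1/3*0 = 0)
Q(F) = -2
r = -6 (r = 6*(-1) + 0*(-1/3) = -6 + 0 = -6)
h(O, U) = -9 (h(O, U) = -9 - 6*0*4 = -9 + 0*4 = -9 + 0 = -9)
-29*(h(-4, -7) + Q(6)) = -29*(-9 - 2) = -29*(-11) = 319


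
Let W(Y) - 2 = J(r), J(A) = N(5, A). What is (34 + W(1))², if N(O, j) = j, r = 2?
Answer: 1444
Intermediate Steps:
J(A) = A
W(Y) = 4 (W(Y) = 2 + 2 = 4)
(34 + W(1))² = (34 + 4)² = 38² = 1444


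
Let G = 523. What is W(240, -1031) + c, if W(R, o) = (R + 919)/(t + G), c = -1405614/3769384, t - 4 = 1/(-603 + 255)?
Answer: 631265303979/345643089340 ≈ 1.8263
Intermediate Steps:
t = 1391/348 (t = 4 + 1/(-603 + 255) = 4 + 1/(-348) = 4 - 1/348 = 1391/348 ≈ 3.9971)
c = -702807/1884692 (c = -1405614*1/3769384 = -702807/1884692 ≈ -0.37290)
W(R, o) = 319812/183395 + 348*R/183395 (W(R, o) = (R + 919)/(1391/348 + 523) = (919 + R)/(183395/348) = (919 + R)*(348/183395) = 319812/183395 + 348*R/183395)
W(240, -1031) + c = (319812/183395 + (348/183395)*240) - 702807/1884692 = (319812/183395 + 16704/36679) - 702807/1884692 = 403332/183395 - 702807/1884692 = 631265303979/345643089340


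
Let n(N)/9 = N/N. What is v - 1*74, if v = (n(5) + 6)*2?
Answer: -44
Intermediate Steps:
n(N) = 9 (n(N) = 9*(N/N) = 9*1 = 9)
v = 30 (v = (9 + 6)*2 = 15*2 = 30)
v - 1*74 = 30 - 1*74 = 30 - 74 = -44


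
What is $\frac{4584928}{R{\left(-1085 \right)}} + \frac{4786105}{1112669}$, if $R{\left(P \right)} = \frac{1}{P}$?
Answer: $- \frac{5535135364536615}{1112669} \approx -4.9746 \cdot 10^{9}$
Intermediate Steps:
$\frac{4584928}{R{\left(-1085 \right)}} + \frac{4786105}{1112669} = \frac{4584928}{\frac{1}{-1085}} + \frac{4786105}{1112669} = \frac{4584928}{- \frac{1}{1085}} + 4786105 \cdot \frac{1}{1112669} = 4584928 \left(-1085\right) + \frac{4786105}{1112669} = -4974646880 + \frac{4786105}{1112669} = - \frac{5535135364536615}{1112669}$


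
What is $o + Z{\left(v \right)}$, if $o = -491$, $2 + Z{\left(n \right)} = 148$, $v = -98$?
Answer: $-345$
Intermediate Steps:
$Z{\left(n \right)} = 146$ ($Z{\left(n \right)} = -2 + 148 = 146$)
$o + Z{\left(v \right)} = -491 + 146 = -345$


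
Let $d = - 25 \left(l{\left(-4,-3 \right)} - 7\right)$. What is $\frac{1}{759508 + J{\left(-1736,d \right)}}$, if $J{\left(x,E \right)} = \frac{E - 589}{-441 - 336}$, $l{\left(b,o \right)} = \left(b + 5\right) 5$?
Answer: $\frac{111}{84305465} \approx 1.3166 \cdot 10^{-6}$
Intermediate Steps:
$l{\left(b,o \right)} = 25 + 5 b$ ($l{\left(b,o \right)} = \left(5 + b\right) 5 = 25 + 5 b$)
$d = 50$ ($d = - 25 \left(\left(25 + 5 \left(-4\right)\right) - 7\right) = - 25 \left(\left(25 - 20\right) - 7\right) = - 25 \left(5 - 7\right) = \left(-25\right) \left(-2\right) = 50$)
$J{\left(x,E \right)} = \frac{589}{777} - \frac{E}{777}$ ($J{\left(x,E \right)} = \frac{-589 + E}{-777} = \left(-589 + E\right) \left(- \frac{1}{777}\right) = \frac{589}{777} - \frac{E}{777}$)
$\frac{1}{759508 + J{\left(-1736,d \right)}} = \frac{1}{759508 + \left(\frac{589}{777} - \frac{50}{777}\right)} = \frac{1}{759508 + \frac{77}{111}} = \frac{1}{\frac{84305465}{111}} = \frac{111}{84305465}$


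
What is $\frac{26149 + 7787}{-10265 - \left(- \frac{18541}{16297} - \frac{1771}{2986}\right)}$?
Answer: $- \frac{550474068704}{166479949239} \approx -3.3065$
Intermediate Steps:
$\frac{26149 + 7787}{-10265 - \left(- \frac{18541}{16297} - \frac{1771}{2986}\right)} = \frac{33936}{-10265 - - \frac{84225413}{48662842}} = \frac{33936}{-10265 + \left(\frac{18541}{16297} + \frac{1771}{2986}\right)} = \frac{33936}{-10265 + \frac{84225413}{48662842}} = \frac{33936}{- \frac{499439847717}{48662842}} = 33936 \left(- \frac{48662842}{499439847717}\right) = - \frac{550474068704}{166479949239}$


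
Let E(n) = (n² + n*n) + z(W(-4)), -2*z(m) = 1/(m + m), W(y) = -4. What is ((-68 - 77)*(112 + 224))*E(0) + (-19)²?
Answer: -2684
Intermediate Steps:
z(m) = -1/(4*m) (z(m) = -1/(2*(m + m)) = -1/(2*m)/2 = -1/(4*m))
E(n) = 1/16 + 2*n² (E(n) = (n² + n*n) - ¼/(-4) = (n² + n²) - ¼*(-¼) = 2*n² + 1/16 = 1/16 + 2*n²)
((-68 - 77)*(112 + 224))*E(0) + (-19)² = ((-68 - 77)*(112 + 224))*(1/16 + 2*0²) + (-19)² = (-145*336)*(1/16 + 2*0) + 361 = -48720*(1/16 + 0) + 361 = -48720*1/16 + 361 = -3045 + 361 = -2684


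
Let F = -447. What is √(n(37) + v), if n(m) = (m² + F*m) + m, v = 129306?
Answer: √114173 ≈ 337.90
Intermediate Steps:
n(m) = m² - 446*m (n(m) = (m² - 447*m) + m = m² - 446*m)
√(n(37) + v) = √(37*(-446 + 37) + 129306) = √(37*(-409) + 129306) = √(-15133 + 129306) = √114173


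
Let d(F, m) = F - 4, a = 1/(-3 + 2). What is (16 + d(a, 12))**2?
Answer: 121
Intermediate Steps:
a = -1 (a = 1/(-1) = -1)
d(F, m) = -4 + F
(16 + d(a, 12))**2 = (16 + (-4 - 1))**2 = (16 - 5)**2 = 11**2 = 121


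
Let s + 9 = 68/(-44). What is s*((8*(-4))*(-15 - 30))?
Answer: -167040/11 ≈ -15185.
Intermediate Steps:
s = -116/11 (s = -9 + 68/(-44) = -9 + 68*(-1/44) = -9 - 17/11 = -116/11 ≈ -10.545)
s*((8*(-4))*(-15 - 30)) = -116*8*(-4)*(-15 - 30)/11 = -(-3712)*(-45)/11 = -116/11*1440 = -167040/11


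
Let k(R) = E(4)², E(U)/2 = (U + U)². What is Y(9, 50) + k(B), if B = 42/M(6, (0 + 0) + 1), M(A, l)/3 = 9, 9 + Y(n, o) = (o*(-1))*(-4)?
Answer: 16575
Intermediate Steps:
E(U) = 8*U² (E(U) = 2*(U + U)² = 2*(2*U)² = 2*(4*U²) = 8*U²)
Y(n, o) = -9 + 4*o (Y(n, o) = -9 + (o*(-1))*(-4) = -9 - o*(-4) = -9 + 4*o)
M(A, l) = 27 (M(A, l) = 3*9 = 27)
B = 14/9 (B = 42/27 = 42*(1/27) = 14/9 ≈ 1.5556)
k(R) = 16384 (k(R) = (8*4²)² = (8*16)² = 128² = 16384)
Y(9, 50) + k(B) = (-9 + 4*50) + 16384 = (-9 + 200) + 16384 = 191 + 16384 = 16575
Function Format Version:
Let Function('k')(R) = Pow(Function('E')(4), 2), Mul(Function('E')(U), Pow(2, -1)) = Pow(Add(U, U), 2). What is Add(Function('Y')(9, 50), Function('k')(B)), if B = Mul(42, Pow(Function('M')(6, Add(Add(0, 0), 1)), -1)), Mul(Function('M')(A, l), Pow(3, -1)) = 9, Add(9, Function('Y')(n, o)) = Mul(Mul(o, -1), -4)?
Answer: 16575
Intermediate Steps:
Function('E')(U) = Mul(8, Pow(U, 2)) (Function('E')(U) = Mul(2, Pow(Add(U, U), 2)) = Mul(2, Pow(Mul(2, U), 2)) = Mul(2, Mul(4, Pow(U, 2))) = Mul(8, Pow(U, 2)))
Function('Y')(n, o) = Add(-9, Mul(4, o)) (Function('Y')(n, o) = Add(-9, Mul(Mul(o, -1), -4)) = Add(-9, Mul(Mul(-1, o), -4)) = Add(-9, Mul(4, o)))
Function('M')(A, l) = 27 (Function('M')(A, l) = Mul(3, 9) = 27)
B = Rational(14, 9) (B = Mul(42, Pow(27, -1)) = Mul(42, Rational(1, 27)) = Rational(14, 9) ≈ 1.5556)
Function('k')(R) = 16384 (Function('k')(R) = Pow(Mul(8, Pow(4, 2)), 2) = Pow(Mul(8, 16), 2) = Pow(128, 2) = 16384)
Add(Function('Y')(9, 50), Function('k')(B)) = Add(Add(-9, Mul(4, 50)), 16384) = Add(Add(-9, 200), 16384) = Add(191, 16384) = 16575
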